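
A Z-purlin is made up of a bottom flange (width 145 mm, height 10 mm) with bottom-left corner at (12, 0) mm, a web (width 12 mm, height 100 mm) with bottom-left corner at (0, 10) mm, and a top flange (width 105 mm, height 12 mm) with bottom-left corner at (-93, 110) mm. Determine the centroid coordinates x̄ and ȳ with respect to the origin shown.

Part | A | x̄ᵢ | ȳᵢ | A·x̄ᵢ | A·ȳᵢ
bottom flange | 1450.00 | 84.50 | 5.00 | 122525.00 | 7250.00
web | 1200.00 | 6.00 | 60.00 | 7200.00 | 72000.00
top flange | 1260.00 | -40.50 | 116.00 | -51030.00 | 146160.00
Σ | 3910.00 |  |  | 78695.00 | 225410.00
x̄ = 78695.00 / 3910.00 = 20.13 mm
ȳ = 225410.00 / 3910.00 = 57.65 mm

x̄ = 20.13 mm, ȳ = 57.65 mm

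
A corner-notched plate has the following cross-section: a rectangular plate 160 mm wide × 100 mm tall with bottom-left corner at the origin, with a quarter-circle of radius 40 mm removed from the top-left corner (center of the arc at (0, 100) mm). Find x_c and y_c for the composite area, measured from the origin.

x_c = 85.37 mm, y_c = 47.19 mm

plate: A = 160 × 100 = 16000.00, centroid at (80.00, 50.00).
removed quarter-circle: A = −¼π·40² = -1256.64, centroid at (16.98, 83.02).
ΣA = 14743.36 mm², ΣAx_c = 1258666.67 mm³, ΣAy_c = 695669.63 mm³.
x_c = 1258666.67/14743.36 = 85.37 mm; y_c = 695669.63/14743.36 = 47.19 mm.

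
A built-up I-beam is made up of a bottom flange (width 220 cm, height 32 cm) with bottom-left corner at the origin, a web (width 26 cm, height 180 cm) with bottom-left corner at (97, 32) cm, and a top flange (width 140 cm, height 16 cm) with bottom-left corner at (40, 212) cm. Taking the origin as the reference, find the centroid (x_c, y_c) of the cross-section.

x_c = 110.00 cm, y_c = 84.27 cm

bottom flange: A = 220 × 32 = 7040.00, centroid at (110.00, 16.00).
web: A = 26 × 180 = 4680.00, centroid at (110.00, 122.00).
top flange: A = 140 × 16 = 2240.00, centroid at (110.00, 220.00).
ΣA = 13960.00 cm², ΣAx_c = 1535600.00 cm³, ΣAy_c = 1176400.00 cm³.
x_c = 1535600.00/13960.00 = 110.00 cm; y_c = 1176400.00/13960.00 = 84.27 cm.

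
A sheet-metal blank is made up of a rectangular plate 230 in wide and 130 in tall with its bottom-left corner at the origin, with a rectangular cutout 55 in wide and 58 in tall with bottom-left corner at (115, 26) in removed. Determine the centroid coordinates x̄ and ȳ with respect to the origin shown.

x̄ = 111.72 in, ȳ = 66.19 in

plate: A = 230 × 130 = 29900.00, centroid at (115.00, 65.00).
hole: A = −(55 × 58) = -3190.00, centroid at (142.50, 55.00).
ΣA = 26710.00 in², ΣAx̄ = 2983925.00 in³, ΣAȳ = 1768050.00 in³.
x̄ = 2983925.00/26710.00 = 111.72 in; ȳ = 1768050.00/26710.00 = 66.19 in.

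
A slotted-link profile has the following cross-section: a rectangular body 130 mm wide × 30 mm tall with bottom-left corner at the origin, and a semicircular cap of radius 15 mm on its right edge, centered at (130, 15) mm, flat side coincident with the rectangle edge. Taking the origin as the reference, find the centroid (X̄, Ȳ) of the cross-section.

rectangular body: A = 130 × 30 = 3900.00, centroid at (65.00, 15.00).
semicircular end: A = ½π·15² = 353.43, centroid at (136.37, 15.00).
ΣA = 4253.43 mm²
ΣAX̄ = (3900.00)(65.00) + (353.43)(136.37) = 301695.79 mm³
ΣAȲ = (3900.00)(15.00) + (353.43)(15.00) = 63801.44 mm³
X̄ = 301695.79 / 4253.43 = 70.93 mm
Ȳ = 63801.44 / 4253.43 = 15.00 mm

X̄ = 70.93 mm, Ȳ = 15.00 mm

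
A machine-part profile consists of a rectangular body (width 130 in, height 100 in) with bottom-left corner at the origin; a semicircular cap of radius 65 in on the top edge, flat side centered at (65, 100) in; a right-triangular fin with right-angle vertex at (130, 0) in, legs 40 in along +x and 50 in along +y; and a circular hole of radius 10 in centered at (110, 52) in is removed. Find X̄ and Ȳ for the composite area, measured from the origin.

X̄ = 68.16 in, Ȳ = 73.67 in

rectangular body: A = 130 × 100 = 13000.00, centroid at (65.00, 50.00).
semicircular top: A = ½π·65² = 6636.61, centroid at (65.00, 127.59).
triangular fin: A = ½·40·50 = 1000.00, centroid at (143.33, 16.67).
hole: A = −π·10² = -314.16, centroid at (110.00, 52.00).
ΣA = 20322.46 in², ΣAX̄ = 1385155.76 in³, ΣAȲ = 1497075.17 in³.
X̄ = 1385155.76/20322.46 = 68.16 in; Ȳ = 1497075.17/20322.46 = 73.67 in.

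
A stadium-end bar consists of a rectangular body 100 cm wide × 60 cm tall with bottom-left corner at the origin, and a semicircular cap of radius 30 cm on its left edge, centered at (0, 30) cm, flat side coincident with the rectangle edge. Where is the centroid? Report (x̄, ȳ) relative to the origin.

rectangular body: A = 100 × 60 = 6000.00, centroid at (50.00, 30.00).
semicircular end: A = ½π·30² = 1413.72, centroid at (-12.73, 30.00).
ΣA = 7413.72 cm², ΣAx̄ = 282000.00 cm³, ΣAȳ = 222411.50 cm³.
x̄ = 282000.00/7413.72 = 38.04 cm; ȳ = 222411.50/7413.72 = 30.00 cm.

x̄ = 38.04 cm, ȳ = 30.00 cm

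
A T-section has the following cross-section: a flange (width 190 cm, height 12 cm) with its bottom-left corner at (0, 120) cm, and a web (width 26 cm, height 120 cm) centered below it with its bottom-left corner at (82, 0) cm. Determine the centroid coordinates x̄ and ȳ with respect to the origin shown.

web: A = 26 × 120 = 3120.00, centroid at (95.00, 60.00).
flange: A = 190 × 12 = 2280.00, centroid at (95.00, 126.00).
ΣA = 5400.00 cm²
ΣAx̄ = (3120.00)(95.00) + (2280.00)(95.00) = 513000.00 cm³
ΣAȳ = (3120.00)(60.00) + (2280.00)(126.00) = 474480.00 cm³
x̄ = 513000.00 / 5400.00 = 95.00 cm
ȳ = 474480.00 / 5400.00 = 87.87 cm

x̄ = 95.00 cm, ȳ = 87.87 cm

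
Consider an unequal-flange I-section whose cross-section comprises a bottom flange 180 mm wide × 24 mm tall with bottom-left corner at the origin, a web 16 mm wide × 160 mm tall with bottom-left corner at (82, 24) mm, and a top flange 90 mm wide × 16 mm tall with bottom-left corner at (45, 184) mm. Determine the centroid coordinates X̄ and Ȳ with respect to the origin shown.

X̄ = 90.00 mm, Ȳ = 71.46 mm

Part | A | x̄ᵢ | ȳᵢ | A·x̄ᵢ | A·ȳᵢ
bottom flange | 4320.00 | 90.00 | 12.00 | 388800.00 | 51840.00
web | 2560.00 | 90.00 | 104.00 | 230400.00 | 266240.00
top flange | 1440.00 | 90.00 | 192.00 | 129600.00 | 276480.00
Σ | 8320.00 |  |  | 748800.00 | 594560.00
X̄ = 748800.00 / 8320.00 = 90.00 mm
Ȳ = 594560.00 / 8320.00 = 71.46 mm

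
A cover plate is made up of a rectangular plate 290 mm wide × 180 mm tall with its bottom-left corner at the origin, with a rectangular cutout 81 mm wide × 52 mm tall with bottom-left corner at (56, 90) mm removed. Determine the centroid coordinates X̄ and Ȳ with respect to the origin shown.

X̄ = 149.26 mm, Ȳ = 87.72 mm

plate: A = 290 × 180 = 52200.00, centroid at (145.00, 90.00).
hole: A = −(81 × 52) = -4212.00, centroid at (96.50, 116.00).
ΣA = 47988.00 mm², ΣAX̄ = 7162542.00 mm³, ΣAȲ = 4209408.00 mm³.
X̄ = 7162542.00/47988.00 = 149.26 mm; Ȳ = 4209408.00/47988.00 = 87.72 mm.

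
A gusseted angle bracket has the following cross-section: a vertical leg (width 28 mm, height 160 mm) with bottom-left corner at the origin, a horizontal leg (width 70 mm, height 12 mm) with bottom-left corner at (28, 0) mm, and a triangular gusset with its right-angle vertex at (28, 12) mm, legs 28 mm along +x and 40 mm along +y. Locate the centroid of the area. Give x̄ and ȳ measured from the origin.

x̄ = 23.22 mm, ȳ = 64.22 mm

vertical leg: A = 28 × 160 = 4480.00, centroid at (14.00, 80.00).
horizontal leg: A = 70 × 12 = 840.00, centroid at (63.00, 6.00).
gusset: A = ½·28·40 = 560.00, centroid at (37.33, 25.33).
ΣA = 5880.00 mm², ΣAx̄ = 136546.67 mm³, ΣAȳ = 377626.67 mm³.
x̄ = 136546.67/5880.00 = 23.22 mm; ȳ = 377626.67/5880.00 = 64.22 mm.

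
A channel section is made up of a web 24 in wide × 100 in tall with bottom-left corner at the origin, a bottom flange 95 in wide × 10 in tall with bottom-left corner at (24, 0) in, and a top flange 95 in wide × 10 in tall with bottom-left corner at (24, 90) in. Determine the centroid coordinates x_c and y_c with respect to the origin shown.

web: A = 24 × 100 = 2400.00, centroid at (12.00, 50.00).
bottom flange: A = 95 × 10 = 950.00, centroid at (71.50, 5.00).
top flange: A = 95 × 10 = 950.00, centroid at (71.50, 95.00).
ΣA = 4300.00 in²
ΣAx_c = (2400.00)(12.00) + (950.00)(71.50) + (950.00)(71.50) = 164650.00 in³
ΣAy_c = (2400.00)(50.00) + (950.00)(5.00) + (950.00)(95.00) = 215000.00 in³
x_c = 164650.00 / 4300.00 = 38.29 in
y_c = 215000.00 / 4300.00 = 50.00 in

x_c = 38.29 in, y_c = 50.00 in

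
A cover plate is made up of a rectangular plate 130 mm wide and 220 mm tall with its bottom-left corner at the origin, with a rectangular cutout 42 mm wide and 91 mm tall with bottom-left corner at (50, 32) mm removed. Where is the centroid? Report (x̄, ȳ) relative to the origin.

Part | A | x̄ᵢ | ȳᵢ | A·x̄ᵢ | A·ȳᵢ
plate | 28600.00 | 65.00 | 110.00 | 1859000.00 | 3146000.00
hole | -3822.00 | 71.00 | 77.50 | -271362.00 | -296205.00
Σ | 24778.00 |  |  | 1587638.00 | 2849795.00
x̄ = 1587638.00 / 24778.00 = 64.07 mm
ȳ = 2849795.00 / 24778.00 = 115.01 mm

x̄ = 64.07 mm, ȳ = 115.01 mm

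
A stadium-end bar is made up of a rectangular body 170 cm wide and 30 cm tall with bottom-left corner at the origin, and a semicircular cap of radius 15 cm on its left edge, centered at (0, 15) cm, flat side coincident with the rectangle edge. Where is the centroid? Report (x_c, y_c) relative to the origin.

x_c = 79.08 cm, y_c = 15.00 cm

rectangular body: A = 170 × 30 = 5100.00, centroid at (85.00, 15.00).
semicircular end: A = ½π·15² = 353.43, centroid at (-6.37, 15.00).
ΣA = 5453.43 cm²
ΣAx_c = (5100.00)(85.00) + (353.43)(-6.37) = 431250.00 cm³
ΣAy_c = (5100.00)(15.00) + (353.43)(15.00) = 81801.44 cm³
x_c = 431250.00 / 5453.43 = 79.08 cm
y_c = 81801.44 / 5453.43 = 15.00 cm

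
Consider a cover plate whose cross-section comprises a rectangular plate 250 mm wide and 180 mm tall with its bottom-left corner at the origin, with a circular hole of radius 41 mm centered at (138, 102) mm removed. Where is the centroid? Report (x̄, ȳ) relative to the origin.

Part | A | x̄ᵢ | ȳᵢ | A·x̄ᵢ | A·ȳᵢ
plate | 45000.00 | 125.00 | 90.00 | 5625000.00 | 4050000.00
hole | -5281.02 | 138.00 | 102.00 | -728780.38 | -538663.76
Σ | 39718.98 |  |  | 4896219.62 | 3511336.24
x̄ = 4896219.62 / 39718.98 = 123.27 mm
ȳ = 3511336.24 / 39718.98 = 88.40 mm

x̄ = 123.27 mm, ȳ = 88.40 mm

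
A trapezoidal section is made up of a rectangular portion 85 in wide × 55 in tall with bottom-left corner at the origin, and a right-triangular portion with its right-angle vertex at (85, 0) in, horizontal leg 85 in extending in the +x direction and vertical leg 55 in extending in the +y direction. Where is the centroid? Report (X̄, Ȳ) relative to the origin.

X̄ = 66.11 in, Ȳ = 24.44 in

Part | A | x̄ᵢ | ȳᵢ | A·x̄ᵢ | A·ȳᵢ
rectangular portion | 4675.00 | 42.50 | 27.50 | 198687.50 | 128562.50
triangular portion | 2337.50 | 113.33 | 18.33 | 264916.67 | 42854.17
Σ | 7012.50 |  |  | 463604.17 | 171416.67
X̄ = 463604.17 / 7012.50 = 66.11 in
Ȳ = 171416.67 / 7012.50 = 24.44 in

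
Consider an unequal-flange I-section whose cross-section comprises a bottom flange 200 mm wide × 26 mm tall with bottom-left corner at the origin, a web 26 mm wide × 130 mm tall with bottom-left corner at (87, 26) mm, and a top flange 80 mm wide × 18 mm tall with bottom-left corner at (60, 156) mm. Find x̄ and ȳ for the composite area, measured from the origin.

x̄ = 100.00 mm, ȳ = 61.16 mm

Part | A | x̄ᵢ | ȳᵢ | A·x̄ᵢ | A·ȳᵢ
bottom flange | 5200.00 | 100.00 | 13.00 | 520000.00 | 67600.00
web | 3380.00 | 100.00 | 91.00 | 338000.00 | 307580.00
top flange | 1440.00 | 100.00 | 165.00 | 144000.00 | 237600.00
Σ | 10020.00 |  |  | 1002000.00 | 612780.00
x̄ = 1002000.00 / 10020.00 = 100.00 mm
ȳ = 612780.00 / 10020.00 = 61.16 mm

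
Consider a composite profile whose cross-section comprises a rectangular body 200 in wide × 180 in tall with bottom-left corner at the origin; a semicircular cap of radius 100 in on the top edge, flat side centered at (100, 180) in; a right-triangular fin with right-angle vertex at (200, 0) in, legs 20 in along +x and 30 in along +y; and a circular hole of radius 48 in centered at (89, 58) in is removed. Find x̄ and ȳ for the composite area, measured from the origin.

x̄ = 102.49 in, ȳ = 141.11 in

rectangular body: A = 200 × 180 = 36000.00, centroid at (100.00, 90.00).
semicircular top: A = ½π·100² = 15707.96, centroid at (100.00, 222.44).
triangular fin: A = ½·20·30 = 300.00, centroid at (206.67, 10.00).
hole: A = −π·48² = -7238.23, centroid at (89.00, 58.00).
ΣA = 44769.73 in²
ΣAx̄ = (36000.00)(100.00) + (15707.96)(100.00) + (300.00)(206.67) + (-7238.23)(89.00) = 4588593.90 in³
ΣAȳ = (36000.00)(90.00) + (15707.96)(222.44) + (300.00)(10.00) + (-7238.23)(58.00) = 6317282.75 in³
x̄ = 4588593.90 / 44769.73 = 102.49 in
ȳ = 6317282.75 / 44769.73 = 141.11 in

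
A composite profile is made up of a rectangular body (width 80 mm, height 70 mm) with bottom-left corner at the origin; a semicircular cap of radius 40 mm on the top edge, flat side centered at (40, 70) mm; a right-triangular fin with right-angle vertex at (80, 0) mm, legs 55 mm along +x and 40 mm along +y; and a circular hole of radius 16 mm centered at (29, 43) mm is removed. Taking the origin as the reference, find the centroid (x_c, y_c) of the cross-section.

x_c = 48.68 mm, y_c = 46.94 mm

rectangular body: A = 80 × 70 = 5600.00, centroid at (40.00, 35.00).
semicircular top: A = ½π·40² = 2513.27, centroid at (40.00, 86.98).
triangular fin: A = ½·55·40 = 1100.00, centroid at (98.33, 13.33).
hole: A = −π·16² = -804.25, centroid at (29.00, 43.00).
ΣA = 8409.03 mm²
ΣAx_c = (5600.00)(40.00) + (2513.27)(40.00) + (1100.00)(98.33) + (-804.25)(29.00) = 409374.45 mm³
ΣAy_c = (5600.00)(35.00) + (2513.27)(86.98) + (1100.00)(13.33) + (-804.25)(43.00) = 394679.87 mm³
x_c = 409374.45 / 8409.03 = 48.68 mm
y_c = 394679.87 / 8409.03 = 46.94 mm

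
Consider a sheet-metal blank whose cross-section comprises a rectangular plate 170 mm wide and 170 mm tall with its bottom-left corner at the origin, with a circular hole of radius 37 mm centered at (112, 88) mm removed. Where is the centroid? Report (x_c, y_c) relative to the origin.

plate: A = 170 × 170 = 28900.00, centroid at (85.00, 85.00).
hole: A = −π·37² = -4300.84, centroid at (112.00, 88.00).
ΣA = 24599.16 mm², ΣAx_c = 1974805.88 mm³, ΣAy_c = 2078026.05 mm³.
x_c = 1974805.88/24599.16 = 80.28 mm; y_c = 2078026.05/24599.16 = 84.48 mm.

x_c = 80.28 mm, y_c = 84.48 mm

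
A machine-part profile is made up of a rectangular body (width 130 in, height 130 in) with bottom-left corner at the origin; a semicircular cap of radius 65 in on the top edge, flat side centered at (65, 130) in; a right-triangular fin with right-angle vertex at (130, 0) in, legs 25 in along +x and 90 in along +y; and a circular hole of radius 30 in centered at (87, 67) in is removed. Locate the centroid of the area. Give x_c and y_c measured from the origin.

x_c = 65.93 in, y_c = 91.08 in

Part | A | x̄ᵢ | ȳᵢ | A·x̄ᵢ | A·ȳᵢ
rectangular body | 16900.00 | 65.00 | 65.00 | 1098500.00 | 1098500.00
semicircular top | 6636.61 | 65.00 | 157.59 | 431379.94 | 1045843.22
triangular fin | 1125.00 | 138.33 | 30.00 | 155625.00 | 33750.00
hole | -2827.43 | 87.00 | 67.00 | -245986.70 | -189438.04
Σ | 21834.18 |  |  | 1439518.24 | 1988655.18
x_c = 1439518.24 / 21834.18 = 65.93 in
y_c = 1988655.18 / 21834.18 = 91.08 in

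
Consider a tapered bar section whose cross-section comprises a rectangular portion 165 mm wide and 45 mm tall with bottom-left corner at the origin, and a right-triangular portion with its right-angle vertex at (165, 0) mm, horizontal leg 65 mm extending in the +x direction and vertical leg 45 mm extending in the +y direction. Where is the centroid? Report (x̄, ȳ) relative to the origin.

Part | A | x̄ᵢ | ȳᵢ | A·x̄ᵢ | A·ȳᵢ
rectangular portion | 7425.00 | 82.50 | 22.50 | 612562.50 | 167062.50
triangular portion | 1462.50 | 186.67 | 15.00 | 273000.00 | 21937.50
Σ | 8887.50 |  |  | 885562.50 | 189000.00
x̄ = 885562.50 / 8887.50 = 99.64 mm
ȳ = 189000.00 / 8887.50 = 21.27 mm

x̄ = 99.64 mm, ȳ = 21.27 mm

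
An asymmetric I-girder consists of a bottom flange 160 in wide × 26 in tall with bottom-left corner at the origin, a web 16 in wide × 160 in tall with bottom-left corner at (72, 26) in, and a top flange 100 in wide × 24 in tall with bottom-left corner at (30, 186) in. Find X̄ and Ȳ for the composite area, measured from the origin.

bottom flange: A = 160 × 26 = 4160.00, centroid at (80.00, 13.00).
web: A = 16 × 160 = 2560.00, centroid at (80.00, 106.00).
top flange: A = 100 × 24 = 2400.00, centroid at (80.00, 198.00).
ΣA = 9120.00 in², ΣAX̄ = 729600.00 in³, ΣAȲ = 800640.00 in³.
X̄ = 729600.00/9120.00 = 80.00 in; Ȳ = 800640.00/9120.00 = 87.79 in.

X̄ = 80.00 in, Ȳ = 87.79 in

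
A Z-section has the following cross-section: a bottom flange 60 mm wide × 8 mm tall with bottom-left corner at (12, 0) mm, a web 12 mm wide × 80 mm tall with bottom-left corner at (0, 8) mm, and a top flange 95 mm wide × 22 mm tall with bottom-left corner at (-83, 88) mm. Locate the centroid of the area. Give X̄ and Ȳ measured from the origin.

Part | A | x̄ᵢ | ȳᵢ | A·x̄ᵢ | A·ȳᵢ
bottom flange | 480.00 | 42.00 | 4.00 | 20160.00 | 1920.00
web | 960.00 | 6.00 | 48.00 | 5760.00 | 46080.00
top flange | 2090.00 | -35.50 | 99.00 | -74195.00 | 206910.00
Σ | 3530.00 |  |  | -48275.00 | 254910.00
X̄ = -48275.00 / 3530.00 = -13.68 mm
Ȳ = 254910.00 / 3530.00 = 72.21 mm

X̄ = -13.68 mm, Ȳ = 72.21 mm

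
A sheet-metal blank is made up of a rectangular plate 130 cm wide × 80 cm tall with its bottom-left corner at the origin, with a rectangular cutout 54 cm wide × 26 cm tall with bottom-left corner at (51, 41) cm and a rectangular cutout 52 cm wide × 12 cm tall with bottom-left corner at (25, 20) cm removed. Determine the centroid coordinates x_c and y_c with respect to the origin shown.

Part | A | x̄ᵢ | ȳᵢ | A·x̄ᵢ | A·ȳᵢ
plate | 10400.00 | 65.00 | 40.00 | 676000.00 | 416000.00
hole 1 | -1404.00 | 78.00 | 54.00 | -109512.00 | -75816.00
hole 2 | -624.00 | 51.00 | 26.00 | -31824.00 | -16224.00
Σ | 8372.00 |  |  | 534664.00 | 323960.00
x_c = 534664.00 / 8372.00 = 63.86 cm
y_c = 323960.00 / 8372.00 = 38.70 cm

x_c = 63.86 cm, y_c = 38.70 cm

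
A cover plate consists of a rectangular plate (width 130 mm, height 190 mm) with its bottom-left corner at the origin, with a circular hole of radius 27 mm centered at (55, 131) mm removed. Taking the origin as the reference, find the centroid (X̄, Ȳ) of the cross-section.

plate: A = 130 × 190 = 24700.00, centroid at (65.00, 95.00).
hole: A = −π·27² = -2290.22, centroid at (55.00, 131.00).
ΣA = 22409.78 mm², ΣAX̄ = 1479537.84 mm³, ΣAȲ = 2046481.04 mm³.
X̄ = 1479537.84/22409.78 = 66.02 mm; Ȳ = 2046481.04/22409.78 = 91.32 mm.

X̄ = 66.02 mm, Ȳ = 91.32 mm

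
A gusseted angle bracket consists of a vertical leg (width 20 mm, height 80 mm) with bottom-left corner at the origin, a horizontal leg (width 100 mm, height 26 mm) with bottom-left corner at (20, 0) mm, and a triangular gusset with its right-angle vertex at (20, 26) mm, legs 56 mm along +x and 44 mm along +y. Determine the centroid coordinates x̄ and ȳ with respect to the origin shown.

vertical leg: A = 20 × 80 = 1600.00, centroid at (10.00, 40.00).
horizontal leg: A = 100 × 26 = 2600.00, centroid at (70.00, 13.00).
gusset: A = ½·56·44 = 1232.00, centroid at (38.67, 40.67).
ΣA = 5432.00 mm², ΣAx̄ = 245637.33 mm³, ΣAȳ = 147901.33 mm³.
x̄ = 245637.33/5432.00 = 45.22 mm; ȳ = 147901.33/5432.00 = 27.23 mm.

x̄ = 45.22 mm, ȳ = 27.23 mm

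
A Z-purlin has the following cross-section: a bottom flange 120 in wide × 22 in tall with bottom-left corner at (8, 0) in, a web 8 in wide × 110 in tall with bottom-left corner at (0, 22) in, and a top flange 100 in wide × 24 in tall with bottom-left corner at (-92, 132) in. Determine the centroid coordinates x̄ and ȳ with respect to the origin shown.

bottom flange: A = 120 × 22 = 2640.00, centroid at (68.00, 11.00).
web: A = 8 × 110 = 880.00, centroid at (4.00, 77.00).
top flange: A = 100 × 24 = 2400.00, centroid at (-42.00, 144.00).
ΣA = 5920.00 in²
ΣAx̄ = (2640.00)(68.00) + (880.00)(4.00) + (2400.00)(-42.00) = 82240.00 in³
ΣAȳ = (2640.00)(11.00) + (880.00)(77.00) + (2400.00)(144.00) = 442400.00 in³
x̄ = 82240.00 / 5920.00 = 13.89 in
ȳ = 442400.00 / 5920.00 = 74.73 in

x̄ = 13.89 in, ȳ = 74.73 in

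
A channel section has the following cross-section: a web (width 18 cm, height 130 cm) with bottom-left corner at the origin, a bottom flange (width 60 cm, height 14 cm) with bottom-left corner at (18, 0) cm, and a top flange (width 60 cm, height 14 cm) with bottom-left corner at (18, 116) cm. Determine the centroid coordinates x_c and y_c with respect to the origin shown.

x_c = 25.30 cm, y_c = 65.00 cm

web: A = 18 × 130 = 2340.00, centroid at (9.00, 65.00).
bottom flange: A = 60 × 14 = 840.00, centroid at (48.00, 7.00).
top flange: A = 60 × 14 = 840.00, centroid at (48.00, 123.00).
ΣA = 4020.00 cm²
ΣAx_c = (2340.00)(9.00) + (840.00)(48.00) + (840.00)(48.00) = 101700.00 cm³
ΣAy_c = (2340.00)(65.00) + (840.00)(7.00) + (840.00)(123.00) = 261300.00 cm³
x_c = 101700.00 / 4020.00 = 25.30 cm
y_c = 261300.00 / 4020.00 = 65.00 cm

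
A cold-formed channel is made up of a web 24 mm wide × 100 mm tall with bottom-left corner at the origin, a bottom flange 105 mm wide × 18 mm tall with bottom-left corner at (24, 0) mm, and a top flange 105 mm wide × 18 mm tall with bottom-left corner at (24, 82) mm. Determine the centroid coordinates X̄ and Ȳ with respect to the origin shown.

web: A = 24 × 100 = 2400.00, centroid at (12.00, 50.00).
bottom flange: A = 105 × 18 = 1890.00, centroid at (76.50, 9.00).
top flange: A = 105 × 18 = 1890.00, centroid at (76.50, 91.00).
ΣA = 6180.00 mm²
ΣAX̄ = (2400.00)(12.00) + (1890.00)(76.50) + (1890.00)(76.50) = 317970.00 mm³
ΣAȲ = (2400.00)(50.00) + (1890.00)(9.00) + (1890.00)(91.00) = 309000.00 mm³
X̄ = 317970.00 / 6180.00 = 51.45 mm
Ȳ = 309000.00 / 6180.00 = 50.00 mm

X̄ = 51.45 mm, Ȳ = 50.00 mm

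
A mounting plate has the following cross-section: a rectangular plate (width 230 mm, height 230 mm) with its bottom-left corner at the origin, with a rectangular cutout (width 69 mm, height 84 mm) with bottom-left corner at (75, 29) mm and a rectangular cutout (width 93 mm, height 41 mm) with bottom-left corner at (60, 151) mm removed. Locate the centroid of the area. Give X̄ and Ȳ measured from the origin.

X̄ = 116.49 mm, Ȳ = 115.91 mm

Part | A | x̄ᵢ | ȳᵢ | A·x̄ᵢ | A·ȳᵢ
plate | 52900.00 | 115.00 | 115.00 | 6083500.00 | 6083500.00
hole 1 | -5796.00 | 109.50 | 71.00 | -634662.00 | -411516.00
hole 2 | -3813.00 | 106.50 | 171.50 | -406084.50 | -653929.50
Σ | 43291.00 |  |  | 5042753.50 | 5018054.50
X̄ = 5042753.50 / 43291.00 = 116.49 mm
Ȳ = 5018054.50 / 43291.00 = 115.91 mm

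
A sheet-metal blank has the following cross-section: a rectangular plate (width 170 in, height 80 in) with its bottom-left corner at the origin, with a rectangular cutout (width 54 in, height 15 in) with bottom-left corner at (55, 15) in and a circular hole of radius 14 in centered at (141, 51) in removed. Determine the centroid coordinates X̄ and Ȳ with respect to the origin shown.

X̄ = 82.37 in, Ȳ = 40.61 in

plate: A = 170 × 80 = 13600.00, centroid at (85.00, 40.00).
hole 1: A = −(54 × 15) = -810.00, centroid at (82.00, 22.50).
hole 2: A = −π·14² = -615.75, centroid at (141.00, 51.00).
ΣA = 12174.25 in²
ΣAX̄ = (13600.00)(85.00) + (-810.00)(82.00) + (-615.75)(141.00) = 1002758.95 in³
ΣAȲ = (13600.00)(40.00) + (-810.00)(22.50) + (-615.75)(51.00) = 494371.64 in³
X̄ = 1002758.95 / 12174.25 = 82.37 in
Ȳ = 494371.64 / 12174.25 = 40.61 in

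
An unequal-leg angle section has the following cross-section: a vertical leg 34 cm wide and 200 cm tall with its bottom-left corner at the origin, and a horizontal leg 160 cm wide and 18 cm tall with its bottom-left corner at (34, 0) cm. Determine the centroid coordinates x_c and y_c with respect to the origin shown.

Part | A | x̄ᵢ | ȳᵢ | A·x̄ᵢ | A·ȳᵢ
vertical leg | 6800.00 | 17.00 | 100.00 | 115600.00 | 680000.00
horizontal leg | 2880.00 | 114.00 | 9.00 | 328320.00 | 25920.00
Σ | 9680.00 |  |  | 443920.00 | 705920.00
x_c = 443920.00 / 9680.00 = 45.86 cm
y_c = 705920.00 / 9680.00 = 72.93 cm

x_c = 45.86 cm, y_c = 72.93 cm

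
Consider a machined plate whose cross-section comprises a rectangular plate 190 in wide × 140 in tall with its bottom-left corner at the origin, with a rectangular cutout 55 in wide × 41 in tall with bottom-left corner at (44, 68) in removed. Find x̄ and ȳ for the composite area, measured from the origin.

x̄ = 97.18 in, ȳ = 68.29 in

plate: A = 190 × 140 = 26600.00, centroid at (95.00, 70.00).
hole: A = −(55 × 41) = -2255.00, centroid at (71.50, 88.50).
ΣA = 24345.00 in², ΣAx̄ = 2365767.50 in³, ΣAȳ = 1662432.50 in³.
x̄ = 2365767.50/24345.00 = 97.18 in; ȳ = 1662432.50/24345.00 = 68.29 in.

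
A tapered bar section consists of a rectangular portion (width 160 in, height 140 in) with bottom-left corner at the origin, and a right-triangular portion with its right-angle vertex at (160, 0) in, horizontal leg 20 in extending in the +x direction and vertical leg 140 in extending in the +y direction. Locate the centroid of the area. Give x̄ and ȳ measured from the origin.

x̄ = 85.10 in, ȳ = 68.63 in

rectangular portion: A = 160 × 140 = 22400.00, centroid at (80.00, 70.00).
triangular portion: A = ½·20·140 = 1400.00, centroid at (166.67, 46.67).
ΣA = 23800.00 in²
ΣAx̄ = (22400.00)(80.00) + (1400.00)(166.67) = 2025333.33 in³
ΣAȳ = (22400.00)(70.00) + (1400.00)(46.67) = 1633333.33 in³
x̄ = 2025333.33 / 23800.00 = 85.10 in
ȳ = 1633333.33 / 23800.00 = 68.63 in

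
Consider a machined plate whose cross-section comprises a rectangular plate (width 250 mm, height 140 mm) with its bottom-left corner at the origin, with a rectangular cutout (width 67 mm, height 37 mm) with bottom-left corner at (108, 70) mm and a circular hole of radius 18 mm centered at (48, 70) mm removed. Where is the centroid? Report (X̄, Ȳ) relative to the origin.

Part | A | x̄ᵢ | ȳᵢ | A·x̄ᵢ | A·ȳᵢ
plate | 35000.00 | 125.00 | 70.00 | 4375000.00 | 2450000.00
hole 1 | -2479.00 | 141.50 | 88.50 | -350778.50 | -219391.50
hole 2 | -1017.88 | 48.00 | 70.00 | -48858.05 | -71251.32
Σ | 31503.12 |  |  | 3975363.45 | 2159357.18
X̄ = 3975363.45 / 31503.12 = 126.19 mm
Ȳ = 2159357.18 / 31503.12 = 68.54 mm

X̄ = 126.19 mm, Ȳ = 68.54 mm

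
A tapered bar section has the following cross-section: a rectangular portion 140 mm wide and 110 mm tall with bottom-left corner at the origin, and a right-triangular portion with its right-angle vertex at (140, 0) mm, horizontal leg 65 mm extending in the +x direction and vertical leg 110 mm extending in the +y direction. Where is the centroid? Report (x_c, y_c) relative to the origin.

Part | A | x̄ᵢ | ȳᵢ | A·x̄ᵢ | A·ȳᵢ
rectangular portion | 15400.00 | 70.00 | 55.00 | 1078000.00 | 847000.00
triangular portion | 3575.00 | 161.67 | 36.67 | 577958.33 | 131083.33
Σ | 18975.00 |  |  | 1655958.33 | 978083.33
x_c = 1655958.33 / 18975.00 = 87.27 mm
y_c = 978083.33 / 18975.00 = 51.55 mm

x_c = 87.27 mm, y_c = 51.55 mm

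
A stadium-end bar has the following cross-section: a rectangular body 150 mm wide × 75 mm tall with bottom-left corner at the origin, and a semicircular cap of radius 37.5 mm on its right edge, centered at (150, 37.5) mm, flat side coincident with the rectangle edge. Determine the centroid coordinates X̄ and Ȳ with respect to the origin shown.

rectangular body: A = 150 × 75 = 11250.00, centroid at (75.00, 37.50).
semicircular end: A = ½π·37.5² = 2208.93, centroid at (165.92, 37.50).
ΣA = 13458.93 mm², ΣAX̄ = 1210246.10 mm³, ΣAȲ = 504709.96 mm³.
X̄ = 1210246.10/13458.93 = 89.92 mm; Ȳ = 504709.96/13458.93 = 37.50 mm.

X̄ = 89.92 mm, Ȳ = 37.50 mm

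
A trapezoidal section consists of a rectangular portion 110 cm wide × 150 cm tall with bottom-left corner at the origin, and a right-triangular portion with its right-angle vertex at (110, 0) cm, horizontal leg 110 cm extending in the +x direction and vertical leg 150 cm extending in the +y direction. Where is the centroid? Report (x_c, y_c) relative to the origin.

x_c = 85.56 cm, y_c = 66.67 cm

Part | A | x̄ᵢ | ȳᵢ | A·x̄ᵢ | A·ȳᵢ
rectangular portion | 16500.00 | 55.00 | 75.00 | 907500.00 | 1237500.00
triangular portion | 8250.00 | 146.67 | 50.00 | 1210000.00 | 412500.00
Σ | 24750.00 |  |  | 2117500.00 | 1650000.00
x_c = 2117500.00 / 24750.00 = 85.56 cm
y_c = 1650000.00 / 24750.00 = 66.67 cm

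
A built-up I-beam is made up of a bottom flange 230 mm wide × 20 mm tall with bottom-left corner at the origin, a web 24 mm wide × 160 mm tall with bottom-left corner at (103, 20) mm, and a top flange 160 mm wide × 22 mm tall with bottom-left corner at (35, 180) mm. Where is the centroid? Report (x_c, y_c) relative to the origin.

x_c = 115.00 mm, y_c = 92.17 mm

bottom flange: A = 230 × 20 = 4600.00, centroid at (115.00, 10.00).
web: A = 24 × 160 = 3840.00, centroid at (115.00, 100.00).
top flange: A = 160 × 22 = 3520.00, centroid at (115.00, 191.00).
ΣA = 11960.00 mm², ΣAx_c = 1375400.00 mm³, ΣAy_c = 1102320.00 mm³.
x_c = 1375400.00/11960.00 = 115.00 mm; y_c = 1102320.00/11960.00 = 92.17 mm.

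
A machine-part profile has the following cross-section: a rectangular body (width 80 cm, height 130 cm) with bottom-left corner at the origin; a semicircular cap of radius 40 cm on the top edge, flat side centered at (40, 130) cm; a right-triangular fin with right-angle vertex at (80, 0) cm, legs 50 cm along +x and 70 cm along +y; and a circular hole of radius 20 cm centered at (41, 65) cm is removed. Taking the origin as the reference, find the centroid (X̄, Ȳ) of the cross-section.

X̄ = 47.30 cm, Ȳ = 74.93 cm

Part | A | x̄ᵢ | ȳᵢ | A·x̄ᵢ | A·ȳᵢ
rectangular body | 10400.00 | 40.00 | 65.00 | 416000.00 | 676000.00
semicircular top | 2513.27 | 40.00 | 146.98 | 100530.96 | 369392.30
triangular fin | 1750.00 | 96.67 | 23.33 | 169166.67 | 40833.33
hole | -1256.64 | 41.00 | 65.00 | -51522.12 | -81681.41
Σ | 13406.64 |  |  | 634175.51 | 1004544.23
X̄ = 634175.51 / 13406.64 = 47.30 cm
Ȳ = 1004544.23 / 13406.64 = 74.93 cm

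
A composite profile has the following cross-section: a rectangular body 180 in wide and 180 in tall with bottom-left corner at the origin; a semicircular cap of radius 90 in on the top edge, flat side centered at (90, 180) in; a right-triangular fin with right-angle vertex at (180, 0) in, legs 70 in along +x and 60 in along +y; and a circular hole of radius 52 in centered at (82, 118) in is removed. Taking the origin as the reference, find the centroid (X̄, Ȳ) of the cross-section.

X̄ = 97.90 in, Ȳ = 122.18 in

rectangular body: A = 180 × 180 = 32400.00, centroid at (90.00, 90.00).
semicircular top: A = ½π·90² = 12723.45, centroid at (90.00, 218.20).
triangular fin: A = ½·70·60 = 2100.00, centroid at (203.33, 20.00).
hole: A = −π·52² = -8494.87, centroid at (82.00, 118.00).
ΣA = 38728.58 in², ΣAX̄ = 3791531.47 in³, ΣAȲ = 4731826.79 in³.
X̄ = 3791531.47/38728.58 = 97.90 in; Ȳ = 4731826.79/38728.58 = 122.18 in.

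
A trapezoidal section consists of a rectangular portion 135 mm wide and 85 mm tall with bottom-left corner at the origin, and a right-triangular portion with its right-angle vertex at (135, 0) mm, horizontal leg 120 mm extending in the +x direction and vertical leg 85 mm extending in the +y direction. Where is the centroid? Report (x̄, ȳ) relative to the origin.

rectangular portion: A = 135 × 85 = 11475.00, centroid at (67.50, 42.50).
triangular portion: A = ½·120·85 = 5100.00, centroid at (175.00, 28.33).
ΣA = 16575.00 mm², ΣAx̄ = 1667062.50 mm³, ΣAȳ = 632187.50 mm³.
x̄ = 1667062.50/16575.00 = 100.58 mm; ȳ = 632187.50/16575.00 = 38.14 mm.

x̄ = 100.58 mm, ȳ = 38.14 mm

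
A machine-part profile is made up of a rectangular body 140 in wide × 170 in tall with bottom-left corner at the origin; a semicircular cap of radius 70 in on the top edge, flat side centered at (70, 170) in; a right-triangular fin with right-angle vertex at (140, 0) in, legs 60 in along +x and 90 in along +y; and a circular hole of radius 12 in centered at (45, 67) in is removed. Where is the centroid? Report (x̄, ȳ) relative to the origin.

rectangular body: A = 140 × 170 = 23800.00, centroid at (70.00, 85.00).
semicircular top: A = ½π·70² = 7696.90, centroid at (70.00, 199.71).
triangular fin: A = ½·60·90 = 2700.00, centroid at (160.00, 30.00).
hole: A = −π·12² = -452.39, centroid at (45.00, 67.00).
ΣA = 33744.51 in²
ΣAx̄ = (23800.00)(70.00) + (7696.90)(70.00) + (2700.00)(160.00) + (-452.39)(45.00) = 2616425.62 in³
ΣAȳ = (23800.00)(85.00) + (7696.90)(199.71) + (2700.00)(30.00) + (-452.39)(67.00) = 3610829.92 in³
x̄ = 2616425.62 / 33744.51 = 77.54 in
ȳ = 3610829.92 / 33744.51 = 107.00 in

x̄ = 77.54 in, ȳ = 107.00 in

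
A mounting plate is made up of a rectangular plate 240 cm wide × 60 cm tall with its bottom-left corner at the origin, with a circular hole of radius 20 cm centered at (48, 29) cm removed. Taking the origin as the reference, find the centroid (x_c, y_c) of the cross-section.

plate: A = 240 × 60 = 14400.00, centroid at (120.00, 30.00).
hole: A = −π·20² = -1256.64, centroid at (48.00, 29.00).
ΣA = 13143.36 cm²
ΣAx_c = (14400.00)(120.00) + (-1256.64)(48.00) = 1667681.42 cm³
ΣAy_c = (14400.00)(30.00) + (-1256.64)(29.00) = 395557.53 cm³
x_c = 1667681.42 / 13143.36 = 126.88 cm
y_c = 395557.53 / 13143.36 = 30.10 cm

x_c = 126.88 cm, y_c = 30.10 cm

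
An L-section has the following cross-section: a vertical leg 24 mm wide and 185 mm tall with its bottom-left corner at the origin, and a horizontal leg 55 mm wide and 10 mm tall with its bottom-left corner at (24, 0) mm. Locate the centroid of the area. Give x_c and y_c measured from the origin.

vertical leg: A = 24 × 185 = 4440.00, centroid at (12.00, 92.50).
horizontal leg: A = 55 × 10 = 550.00, centroid at (51.50, 5.00).
ΣA = 4990.00 mm², ΣAx_c = 81605.00 mm³, ΣAy_c = 413450.00 mm³.
x_c = 81605.00/4990.00 = 16.35 mm; y_c = 413450.00/4990.00 = 82.86 mm.

x_c = 16.35 mm, y_c = 82.86 mm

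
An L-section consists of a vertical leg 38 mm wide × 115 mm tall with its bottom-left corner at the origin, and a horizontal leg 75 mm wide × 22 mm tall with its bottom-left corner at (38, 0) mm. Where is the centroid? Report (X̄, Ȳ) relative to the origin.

X̄ = 34.49 mm, Ȳ = 44.75 mm

Part | A | x̄ᵢ | ȳᵢ | A·x̄ᵢ | A·ȳᵢ
vertical leg | 4370.00 | 19.00 | 57.50 | 83030.00 | 251275.00
horizontal leg | 1650.00 | 75.50 | 11.00 | 124575.00 | 18150.00
Σ | 6020.00 |  |  | 207605.00 | 269425.00
X̄ = 207605.00 / 6020.00 = 34.49 mm
Ȳ = 269425.00 / 6020.00 = 44.75 mm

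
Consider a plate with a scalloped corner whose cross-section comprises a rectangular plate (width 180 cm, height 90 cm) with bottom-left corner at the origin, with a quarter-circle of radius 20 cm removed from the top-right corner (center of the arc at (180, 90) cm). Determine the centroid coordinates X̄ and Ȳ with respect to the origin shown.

X̄ = 88.39 cm, Ȳ = 44.28 cm

plate: A = 180 × 90 = 16200.00, centroid at (90.00, 45.00).
removed quarter-circle: A = −¼π·20² = -314.16, centroid at (171.51, 81.51).
ΣA = 15885.84 cm²
ΣAX̄ = (16200.00)(90.00) + (-314.16)(171.51) = 1404118.00 cm³
ΣAȲ = (16200.00)(45.00) + (-314.16)(81.51) = 703392.33 cm³
X̄ = 1404118.00 / 15885.84 = 88.39 cm
Ȳ = 703392.33 / 15885.84 = 44.28 cm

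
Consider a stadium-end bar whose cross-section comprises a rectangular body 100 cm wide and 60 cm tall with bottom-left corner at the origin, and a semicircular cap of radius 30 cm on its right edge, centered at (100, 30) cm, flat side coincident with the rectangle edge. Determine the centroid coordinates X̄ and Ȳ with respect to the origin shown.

rectangular body: A = 100 × 60 = 6000.00, centroid at (50.00, 30.00).
semicircular end: A = ½π·30² = 1413.72, centroid at (112.73, 30.00).
ΣA = 7413.72 cm²
ΣAX̄ = (6000.00)(50.00) + (1413.72)(112.73) = 459371.67 cm³
ΣAȲ = (6000.00)(30.00) + (1413.72)(30.00) = 222411.50 cm³
X̄ = 459371.67 / 7413.72 = 61.96 cm
Ȳ = 222411.50 / 7413.72 = 30.00 cm

X̄ = 61.96 cm, Ȳ = 30.00 cm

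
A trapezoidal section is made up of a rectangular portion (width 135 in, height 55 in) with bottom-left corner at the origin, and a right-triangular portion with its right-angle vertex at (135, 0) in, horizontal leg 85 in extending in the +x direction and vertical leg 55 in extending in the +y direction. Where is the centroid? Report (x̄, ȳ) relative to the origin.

Part | A | x̄ᵢ | ȳᵢ | A·x̄ᵢ | A·ȳᵢ
rectangular portion | 7425.00 | 67.50 | 27.50 | 501187.50 | 204187.50
triangular portion | 2337.50 | 163.33 | 18.33 | 381791.67 | 42854.17
Σ | 9762.50 |  |  | 882979.17 | 247041.67
x̄ = 882979.17 / 9762.50 = 90.45 in
ȳ = 247041.67 / 9762.50 = 25.31 in

x̄ = 90.45 in, ȳ = 25.31 in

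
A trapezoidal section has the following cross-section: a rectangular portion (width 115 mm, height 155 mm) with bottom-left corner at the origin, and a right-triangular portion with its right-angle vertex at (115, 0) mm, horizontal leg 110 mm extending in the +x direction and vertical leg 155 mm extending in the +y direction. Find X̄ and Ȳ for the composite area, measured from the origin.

X̄ = 87.97 mm, Ȳ = 69.14 mm

rectangular portion: A = 115 × 155 = 17825.00, centroid at (57.50, 77.50).
triangular portion: A = ½·110·155 = 8525.00, centroid at (151.67, 51.67).
ΣA = 26350.00 mm², ΣAX̄ = 2317895.83 mm³, ΣAȲ = 1821895.83 mm³.
X̄ = 2317895.83/26350.00 = 87.97 mm; Ȳ = 1821895.83/26350.00 = 69.14 mm.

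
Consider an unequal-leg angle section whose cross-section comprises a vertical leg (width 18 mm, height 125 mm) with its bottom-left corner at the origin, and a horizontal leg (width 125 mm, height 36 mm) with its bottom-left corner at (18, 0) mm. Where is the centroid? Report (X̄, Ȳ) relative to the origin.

X̄ = 56.67 mm, Ȳ = 32.83 mm

vertical leg: A = 18 × 125 = 2250.00, centroid at (9.00, 62.50).
horizontal leg: A = 125 × 36 = 4500.00, centroid at (80.50, 18.00).
ΣA = 6750.00 mm², ΣAX̄ = 382500.00 mm³, ΣAȲ = 221625.00 mm³.
X̄ = 382500.00/6750.00 = 56.67 mm; Ȳ = 221625.00/6750.00 = 32.83 mm.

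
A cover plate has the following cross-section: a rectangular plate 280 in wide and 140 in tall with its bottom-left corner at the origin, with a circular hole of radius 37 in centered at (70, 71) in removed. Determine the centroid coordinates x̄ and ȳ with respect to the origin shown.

x̄ = 148.63 in, ȳ = 69.88 in

plate: A = 280 × 140 = 39200.00, centroid at (140.00, 70.00).
hole: A = −π·37² = -4300.84, centroid at (70.00, 71.00).
ΣA = 34899.16 in²
ΣAx̄ = (39200.00)(140.00) + (-4300.84)(70.00) = 5186941.18 in³
ΣAȳ = (39200.00)(70.00) + (-4300.84)(71.00) = 2438640.34 in³
x̄ = 5186941.18 / 34899.16 = 148.63 in
ȳ = 2438640.34 / 34899.16 = 69.88 in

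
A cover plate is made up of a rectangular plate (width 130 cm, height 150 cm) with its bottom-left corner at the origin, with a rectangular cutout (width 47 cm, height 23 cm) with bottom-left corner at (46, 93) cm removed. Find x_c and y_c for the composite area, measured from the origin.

plate: A = 130 × 150 = 19500.00, centroid at (65.00, 75.00).
hole: A = −(47 × 23) = -1081.00, centroid at (69.50, 104.50).
ΣA = 18419.00 cm², ΣAx_c = 1192370.50 cm³, ΣAy_c = 1349535.50 cm³.
x_c = 1192370.50/18419.00 = 64.74 cm; y_c = 1349535.50/18419.00 = 73.27 cm.

x_c = 64.74 cm, y_c = 73.27 cm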